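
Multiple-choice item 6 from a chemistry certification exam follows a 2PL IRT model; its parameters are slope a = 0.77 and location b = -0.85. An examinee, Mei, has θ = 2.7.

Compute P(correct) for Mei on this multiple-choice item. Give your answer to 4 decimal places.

0.9390

P(θ) = 1 / (1 + exp(−a(θ − b)))
Exponent: 0.77 × (2.7 − (-0.85)) = 2.7335
1/(1 + e^{-2.7335}) = 0.9390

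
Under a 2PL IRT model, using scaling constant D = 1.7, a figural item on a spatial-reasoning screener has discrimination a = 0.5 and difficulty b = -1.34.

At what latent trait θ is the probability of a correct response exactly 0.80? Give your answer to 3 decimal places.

0.291

P(θ) = 1 / (1 + exp(−D·a(θ − b)))
logit = ln(0.8000/0.2000) = 1.3863
θ = b + logit/(1.7·a) = -1.34 + 1.3863/0.8500 = 0.2909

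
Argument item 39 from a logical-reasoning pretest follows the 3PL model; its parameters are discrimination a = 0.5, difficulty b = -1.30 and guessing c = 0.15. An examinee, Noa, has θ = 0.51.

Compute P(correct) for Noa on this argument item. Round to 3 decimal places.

0.755

P(θ) = c + (1 − c) · 1 / (1 + exp(−a(θ − b)))
Exponent: 0.5 × (0.51 − (-1.30)) = 0.9050
1/(1 + e^{-0.9050}) = 0.7120
P = 0.15 + 0.85 × 0.7120 = 0.7552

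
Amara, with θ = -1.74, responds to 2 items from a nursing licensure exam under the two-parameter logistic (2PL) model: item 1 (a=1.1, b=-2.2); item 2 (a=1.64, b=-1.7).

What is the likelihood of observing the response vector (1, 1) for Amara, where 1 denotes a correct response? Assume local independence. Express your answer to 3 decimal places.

0.302

P(θ) = 1 / (1 + exp(−a(θ − b)))
P_1 = 1/(1+e^{-0.5060}) = 0.6239
P_2 = 1/(1+e^{0.0656}) = 0.4836
L = P_1 × P_2 = 0.6239 × 0.4836 = 0.30171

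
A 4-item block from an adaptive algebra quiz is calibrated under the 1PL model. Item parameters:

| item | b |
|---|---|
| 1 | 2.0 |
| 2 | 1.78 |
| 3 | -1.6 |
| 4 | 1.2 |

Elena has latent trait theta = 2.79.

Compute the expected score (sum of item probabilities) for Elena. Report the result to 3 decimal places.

P(theta) = 1 / (1 + exp(−(theta − b)))
P_1 = 1/(1+e^{-0.7900}) = 0.6878
P_2 = 1/(1+e^{-1.0100}) = 0.7330
P_3 = 1/(1+e^{-4.3900}) = 0.9878
P_4 = 1/(1+e^{-1.5900}) = 0.8306
E[score] = 0.6878 + 0.7330 + 0.9878 + 0.8306 = 3.2392

3.239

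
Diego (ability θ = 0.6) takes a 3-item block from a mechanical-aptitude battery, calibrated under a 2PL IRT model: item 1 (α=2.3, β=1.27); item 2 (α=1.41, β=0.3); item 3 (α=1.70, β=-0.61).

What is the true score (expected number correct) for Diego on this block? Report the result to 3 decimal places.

1.667

P(θ) = 1 / (1 + exp(−α(θ − β)))
P_1 = 1/(1+e^{1.5410}) = 0.1764
P_2 = 1/(1+e^{-0.4230}) = 0.6042
P_3 = 1/(1+e^{-2.0570}) = 0.8867
E[score] = 0.1764 + 0.6042 + 0.8867 = 1.6672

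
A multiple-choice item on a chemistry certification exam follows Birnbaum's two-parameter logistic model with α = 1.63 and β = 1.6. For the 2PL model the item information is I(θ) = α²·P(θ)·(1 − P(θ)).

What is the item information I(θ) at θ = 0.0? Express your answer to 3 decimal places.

0.170

P = 1/(1+e^{2.6080}) = 0.0686
P(1−P) = 0.0686 × 0.9314 = 0.0639
I = α² × P(1−P) = 1.63² × 0.0639 = 0.16982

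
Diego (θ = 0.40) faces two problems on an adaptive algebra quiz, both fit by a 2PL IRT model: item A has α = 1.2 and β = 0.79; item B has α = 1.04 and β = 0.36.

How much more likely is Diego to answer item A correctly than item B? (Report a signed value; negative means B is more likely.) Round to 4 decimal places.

P(θ) = 1 / (1 + exp(−α(θ − β)))
P_A = 0.3851
P_B = 0.5104
P_A − P_B = -0.1253

-0.1253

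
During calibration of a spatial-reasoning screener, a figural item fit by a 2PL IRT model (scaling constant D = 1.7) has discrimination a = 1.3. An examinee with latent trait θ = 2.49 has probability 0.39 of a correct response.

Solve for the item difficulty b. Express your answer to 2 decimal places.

2.69

P(θ) = 1 / (1 + exp(−D·a(θ − b)))
logit(0.39) = ln(0.39/0.61) = -0.4473
b = θ − logit/(1.7·a) = 2.49 − (-0.4473)/2.2100 = 2.6924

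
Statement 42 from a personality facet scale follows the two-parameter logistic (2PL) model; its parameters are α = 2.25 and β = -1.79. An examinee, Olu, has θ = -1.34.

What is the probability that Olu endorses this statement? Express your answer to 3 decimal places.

P(θ) = 1 / (1 + exp(−α(θ − β)))
Exponent: 2.25 × (-1.34 − (-1.79)) = 1.0125
1/(1 + e^{-1.0125}) = 0.7335

0.734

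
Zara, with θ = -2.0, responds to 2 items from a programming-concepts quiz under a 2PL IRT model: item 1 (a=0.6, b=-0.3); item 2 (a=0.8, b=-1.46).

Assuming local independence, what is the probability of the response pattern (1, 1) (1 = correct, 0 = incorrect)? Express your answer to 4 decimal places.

0.1043

P(θ) = 1 / (1 + exp(−a(θ − b)))
P_1 = 1/(1+e^{1.0200}) = 0.2650
P_2 = 1/(1+e^{0.4320}) = 0.3936
L = P_1 × P_2 = 0.2650 × 0.3936 = 0.10433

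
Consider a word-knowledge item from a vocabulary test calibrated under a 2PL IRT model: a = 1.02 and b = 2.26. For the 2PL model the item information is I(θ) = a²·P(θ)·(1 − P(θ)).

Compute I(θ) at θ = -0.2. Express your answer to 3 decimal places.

0.072

P = 1/(1+e^{2.5092}) = 0.0752
P(1−P) = 0.0752 × 0.9248 = 0.0696
I = a² × P(1−P) = 1.02² × 0.0696 = 0.07237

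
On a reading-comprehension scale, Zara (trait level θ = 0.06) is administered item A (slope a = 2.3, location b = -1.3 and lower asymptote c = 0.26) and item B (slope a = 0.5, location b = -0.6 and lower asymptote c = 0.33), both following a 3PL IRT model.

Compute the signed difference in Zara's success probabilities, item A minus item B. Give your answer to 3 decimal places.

0.249

P(θ) = c + (1 − c) · 1 / (1 + exp(−a(θ − b)))
P_A = 0.9689
P_B = 0.7198
P_A − P_B = 0.2492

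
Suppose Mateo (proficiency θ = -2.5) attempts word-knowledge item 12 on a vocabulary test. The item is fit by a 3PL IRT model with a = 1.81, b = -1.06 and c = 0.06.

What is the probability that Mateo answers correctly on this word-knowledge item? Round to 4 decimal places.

P(θ) = c + (1 − c) · 1 / (1 + exp(−a(θ − b)))
Exponent: 1.81 × (-2.5 − (-1.06)) = -2.6064
1/(1 + e^{2.6064}) = 0.0687
P = 0.06 + 0.94 × 0.0687 = 0.1246

0.1246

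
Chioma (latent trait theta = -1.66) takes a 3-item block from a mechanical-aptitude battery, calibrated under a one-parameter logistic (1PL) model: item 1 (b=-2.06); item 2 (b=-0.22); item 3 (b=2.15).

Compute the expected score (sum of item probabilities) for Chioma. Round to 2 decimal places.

0.81

P(theta) = 1 / (1 + exp(−(theta − b)))
P_1 = 1/(1+e^{-0.4000}) = 0.5987
P_2 = 1/(1+e^{1.4400}) = 0.1915
P_3 = 1/(1+e^{3.8100}) = 0.0217
E[score] = 0.5987 + 0.1915 + 0.0217 = 0.8119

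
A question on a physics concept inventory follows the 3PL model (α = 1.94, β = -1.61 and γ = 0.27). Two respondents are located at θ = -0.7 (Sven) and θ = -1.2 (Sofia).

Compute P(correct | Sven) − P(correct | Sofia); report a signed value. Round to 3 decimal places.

0.120

P(θ) = γ + (1 − γ) · 1 / (1 + exp(−α(θ − β)))
P(Sven) = 0.8933  [exponent 1.7654]
P(Sofia) = 0.7730  [exponent 0.7954]
Difference = 0.8933 − 0.7730 = 0.1204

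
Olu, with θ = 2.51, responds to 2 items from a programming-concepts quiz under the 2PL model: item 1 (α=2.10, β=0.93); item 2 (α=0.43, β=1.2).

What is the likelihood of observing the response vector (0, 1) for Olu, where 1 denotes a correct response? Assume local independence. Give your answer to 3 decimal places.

0.022

P(θ) = 1 / (1 + exp(−α(θ − β)))
P_1 = 1/(1+e^{-3.3180}) = 0.9650
P_2 = 1/(1+e^{-0.5633}) = 0.6372
L = (1−P_1) × P_2 = 0.0350 × 0.6372 = 0.02228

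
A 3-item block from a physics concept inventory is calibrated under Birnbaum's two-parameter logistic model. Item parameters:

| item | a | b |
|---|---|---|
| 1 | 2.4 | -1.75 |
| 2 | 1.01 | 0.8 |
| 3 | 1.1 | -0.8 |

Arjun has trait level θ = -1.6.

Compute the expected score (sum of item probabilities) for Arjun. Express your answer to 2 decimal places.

P(θ) = 1 / (1 + exp(−a(θ − b)))
P_1 = 1/(1+e^{-0.3600}) = 0.5890
P_2 = 1/(1+e^{2.4240}) = 0.0814
P_3 = 1/(1+e^{0.8800}) = 0.2932
E[score] = 0.5890 + 0.0814 + 0.2932 = 0.9636

0.96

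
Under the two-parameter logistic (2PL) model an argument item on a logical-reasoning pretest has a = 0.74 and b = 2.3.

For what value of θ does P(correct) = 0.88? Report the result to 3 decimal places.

4.992

P(θ) = 1 / (1 + exp(−a(θ − b)))
logit = ln(0.8800/0.1200) = 1.9924
θ = b + logit/(a) = 2.3 + 1.9924/0.7400 = 4.9925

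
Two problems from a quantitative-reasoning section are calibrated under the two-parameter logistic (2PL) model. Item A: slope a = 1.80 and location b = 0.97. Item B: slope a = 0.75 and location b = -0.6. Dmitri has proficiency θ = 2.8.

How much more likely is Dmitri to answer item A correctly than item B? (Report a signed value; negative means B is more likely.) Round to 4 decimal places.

P(θ) = 1 / (1 + exp(−a(θ − b)))
P_A = 0.9642
P_B = 0.9276
P_A − P_B = 0.0366

0.0366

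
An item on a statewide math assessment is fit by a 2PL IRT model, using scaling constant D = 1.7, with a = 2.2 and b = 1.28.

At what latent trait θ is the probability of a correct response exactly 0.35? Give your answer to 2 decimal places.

P(θ) = 1 / (1 + exp(−D·a(θ − b)))
logit = ln(0.3500/0.6500) = -0.6190
θ = b + logit/(1.7·a) = 1.28 + (-0.6190)/3.7400 = 1.1145

1.11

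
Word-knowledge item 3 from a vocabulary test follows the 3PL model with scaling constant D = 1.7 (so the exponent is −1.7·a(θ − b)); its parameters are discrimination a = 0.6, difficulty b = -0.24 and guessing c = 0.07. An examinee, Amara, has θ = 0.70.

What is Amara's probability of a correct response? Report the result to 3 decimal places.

P(θ) = c + (1 − c) · 1 / (1 + exp(−D·a(θ − b)))
Exponent: 1.7 × 0.6 × (0.70 − (-0.24)) = 0.9588
1/(1 + e^{-0.9588}) = 0.7229
P = 0.07 + 0.93 × 0.7229 = 0.7423

0.742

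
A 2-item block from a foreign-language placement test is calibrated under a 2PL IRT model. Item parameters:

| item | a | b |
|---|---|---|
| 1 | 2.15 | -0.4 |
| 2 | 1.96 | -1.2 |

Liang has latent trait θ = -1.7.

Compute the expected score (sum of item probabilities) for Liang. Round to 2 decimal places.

0.33

P(θ) = 1 / (1 + exp(−a(θ − b)))
P_1 = 1/(1+e^{2.7950}) = 0.0576
P_2 = 1/(1+e^{0.9800}) = 0.2729
E[score] = 0.0576 + 0.2729 = 0.3305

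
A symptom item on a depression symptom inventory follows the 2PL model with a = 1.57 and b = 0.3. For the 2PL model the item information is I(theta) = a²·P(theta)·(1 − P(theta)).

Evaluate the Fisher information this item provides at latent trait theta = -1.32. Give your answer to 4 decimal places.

P = 1/(1+e^{2.5434}) = 0.0729
P(1−P) = 0.0729 × 0.9271 = 0.0676
I = a² × P(1−P) = 1.57² × 0.0676 = 0.16653

0.1665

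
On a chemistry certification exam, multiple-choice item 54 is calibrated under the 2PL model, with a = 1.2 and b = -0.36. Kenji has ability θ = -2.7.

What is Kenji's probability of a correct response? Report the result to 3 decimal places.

P(θ) = 1 / (1 + exp(−a(θ − b)))
Exponent: 1.2 × (-2.7 − (-0.36)) = -2.8080
1/(1 + e^{2.8080}) = 0.0569

0.057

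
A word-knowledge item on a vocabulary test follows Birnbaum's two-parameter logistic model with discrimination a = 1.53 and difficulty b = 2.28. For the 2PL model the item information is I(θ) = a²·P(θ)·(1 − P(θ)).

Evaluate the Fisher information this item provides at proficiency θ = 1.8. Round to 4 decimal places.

0.5129

P = 1/(1+e^{0.7344}) = 0.3242
P(1−P) = 0.3242 × 0.6758 = 0.2191
I = a² × P(1−P) = 1.53² × 0.2191 = 0.51290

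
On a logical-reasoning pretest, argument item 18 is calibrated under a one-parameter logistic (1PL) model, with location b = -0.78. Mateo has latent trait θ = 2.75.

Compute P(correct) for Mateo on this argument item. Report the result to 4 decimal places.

0.9715

P(θ) = 1 / (1 + exp(−(θ − b)))
Exponent: (2.75 − (-0.78)) = 3.5300
1/(1 + e^{-3.5300}) = 0.9715
P = 0.9715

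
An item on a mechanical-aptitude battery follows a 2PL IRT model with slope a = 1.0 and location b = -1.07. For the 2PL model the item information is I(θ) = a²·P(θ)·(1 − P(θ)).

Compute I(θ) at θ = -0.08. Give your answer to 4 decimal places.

P = 1/(1+e^{-0.9900}) = 0.7291
P(1−P) = 0.7291 × 0.2709 = 0.1975
I = a² × P(1−P) = 1.0² × 0.1975 = 0.19752

0.1975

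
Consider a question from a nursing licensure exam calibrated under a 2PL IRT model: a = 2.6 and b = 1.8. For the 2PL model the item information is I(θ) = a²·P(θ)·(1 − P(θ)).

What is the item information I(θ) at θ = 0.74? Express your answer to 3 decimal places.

P = 1/(1+e^{2.7560}) = 0.0597
P(1−P) = 0.0597 × 0.9403 = 0.0562
I = a² × P(1−P) = 2.6² × 0.0562 = 0.37977

0.380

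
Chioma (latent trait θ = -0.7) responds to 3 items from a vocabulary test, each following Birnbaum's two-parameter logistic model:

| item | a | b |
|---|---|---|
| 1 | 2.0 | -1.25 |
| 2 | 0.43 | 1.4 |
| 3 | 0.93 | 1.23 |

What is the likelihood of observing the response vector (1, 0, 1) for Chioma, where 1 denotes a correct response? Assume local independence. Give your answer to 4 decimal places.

0.0761

P(θ) = 1 / (1 + exp(−a(θ − b)))
P_1 = 1/(1+e^{-1.1000}) = 0.7503
P_2 = 1/(1+e^{0.9030}) = 0.2884
P_3 = 1/(1+e^{1.7949}) = 0.1425
L = P_1 × (1−P_2) × P_3 = 0.7503 × 0.7116 × 0.1425 = 0.07606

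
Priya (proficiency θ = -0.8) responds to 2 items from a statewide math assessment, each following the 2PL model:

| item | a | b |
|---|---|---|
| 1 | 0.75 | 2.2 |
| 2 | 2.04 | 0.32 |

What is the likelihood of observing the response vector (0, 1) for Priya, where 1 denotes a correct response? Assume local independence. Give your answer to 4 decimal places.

0.0836

P(θ) = 1 / (1 + exp(−a(θ − b)))
P_1 = 1/(1+e^{2.2500}) = 0.0953
P_2 = 1/(1+e^{2.2848}) = 0.0924
L = (1−P_1) × P_2 = 0.9047 × 0.0924 = 0.08358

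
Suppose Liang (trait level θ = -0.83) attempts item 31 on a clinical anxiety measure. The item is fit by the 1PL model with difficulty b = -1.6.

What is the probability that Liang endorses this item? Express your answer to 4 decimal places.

P(θ) = 1 / (1 + exp(−(θ − b)))
Exponent: (-0.83 − (-1.6)) = 0.7700
1/(1 + e^{-0.7700}) = 0.6835
P = 0.6835

0.6835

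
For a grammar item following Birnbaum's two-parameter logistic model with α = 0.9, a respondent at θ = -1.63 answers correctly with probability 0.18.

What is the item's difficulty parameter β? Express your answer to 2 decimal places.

P(θ) = 1 / (1 + exp(−α(θ − β)))
logit(0.18) = ln(0.18/0.82) = -1.5163
β = θ − logit/(α) = -1.63 − (-1.5163)/0.9000 = 0.0548

0.05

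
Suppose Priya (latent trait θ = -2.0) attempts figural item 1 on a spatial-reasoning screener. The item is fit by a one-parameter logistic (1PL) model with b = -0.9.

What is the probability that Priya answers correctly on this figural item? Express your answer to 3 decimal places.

0.250

P(θ) = 1 / (1 + exp(−(θ − b)))
Exponent: (-2.0 − (-0.9)) = -1.1000
1/(1 + e^{1.1000}) = 0.2497
P = 0.2497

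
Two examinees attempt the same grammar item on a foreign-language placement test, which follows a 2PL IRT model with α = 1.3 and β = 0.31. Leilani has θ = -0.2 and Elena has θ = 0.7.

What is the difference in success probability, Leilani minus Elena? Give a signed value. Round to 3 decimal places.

P(θ) = 1 / (1 + exp(−α(θ − β)))
P(Leilani) = 0.3401  [exponent -0.6630]
P(Elena) = 0.6241  [exponent 0.5070]
Difference = 0.3401 − 0.6241 = -0.2840

-0.284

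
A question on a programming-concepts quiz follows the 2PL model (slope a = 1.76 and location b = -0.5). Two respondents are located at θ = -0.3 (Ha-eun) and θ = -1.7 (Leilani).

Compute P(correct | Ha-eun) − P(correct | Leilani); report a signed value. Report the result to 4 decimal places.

P(θ) = 1 / (1 + exp(−a(θ − b)))
P(Ha-eun) = 0.5871  [exponent 0.3520]
P(Leilani) = 0.1079  [exponent -2.1120]
Difference = 0.5871 − 0.1079 = 0.4792

0.4792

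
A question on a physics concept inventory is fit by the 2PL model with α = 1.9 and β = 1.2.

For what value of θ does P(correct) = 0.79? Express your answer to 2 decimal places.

P(θ) = 1 / (1 + exp(−α(θ − β)))
logit = ln(0.7900/0.2100) = 1.3249
θ = β + logit/(α) = 1.2 + 1.3249/1.9000 = 1.8973

1.90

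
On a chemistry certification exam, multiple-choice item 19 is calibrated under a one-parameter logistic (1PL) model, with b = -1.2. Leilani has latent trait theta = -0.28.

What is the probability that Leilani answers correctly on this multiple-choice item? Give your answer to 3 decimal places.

0.715

P(theta) = 1 / (1 + exp(−(theta − b)))
Exponent: (-0.28 − (-1.2)) = 0.9200
1/(1 + e^{-0.9200}) = 0.7150
P = 0.7150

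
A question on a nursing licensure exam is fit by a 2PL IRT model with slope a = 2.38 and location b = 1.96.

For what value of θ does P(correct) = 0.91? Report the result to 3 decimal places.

P(θ) = 1 / (1 + exp(−a(θ − b)))
logit = ln(0.9100/0.0900) = 2.3136
θ = b + logit/(a) = 1.96 + 2.3136/2.3800 = 2.9321

2.932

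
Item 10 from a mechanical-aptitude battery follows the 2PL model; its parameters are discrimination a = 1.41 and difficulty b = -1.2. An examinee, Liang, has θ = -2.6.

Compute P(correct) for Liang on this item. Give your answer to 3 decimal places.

0.122

P(θ) = 1 / (1 + exp(−a(θ − b)))
Exponent: 1.41 × (-2.6 − (-1.2)) = -1.9740
1/(1 + e^{1.9740}) = 0.1220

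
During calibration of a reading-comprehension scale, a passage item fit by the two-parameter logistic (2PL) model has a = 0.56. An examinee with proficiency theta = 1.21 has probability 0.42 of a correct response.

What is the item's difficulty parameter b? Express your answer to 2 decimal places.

1.79

P(theta) = 1 / (1 + exp(−a(theta − b)))
logit(0.42) = ln(0.42/0.58) = -0.3228
b = theta − logit/(a) = 1.21 − (-0.3228)/0.5600 = 1.7864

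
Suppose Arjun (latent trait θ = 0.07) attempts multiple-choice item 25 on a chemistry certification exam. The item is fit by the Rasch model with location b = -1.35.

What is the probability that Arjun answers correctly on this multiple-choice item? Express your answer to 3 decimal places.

0.805

P(θ) = 1 / (1 + exp(−(θ − b)))
Exponent: (0.07 − (-1.35)) = 1.4200
1/(1 + e^{-1.4200}) = 0.8053
P = 0.8053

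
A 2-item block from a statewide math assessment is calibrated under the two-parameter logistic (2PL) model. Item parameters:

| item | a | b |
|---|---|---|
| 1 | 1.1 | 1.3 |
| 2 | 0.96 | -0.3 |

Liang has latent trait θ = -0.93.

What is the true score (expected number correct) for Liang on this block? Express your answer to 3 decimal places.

0.432

P(θ) = 1 / (1 + exp(−a(θ − b)))
P_1 = 1/(1+e^{2.4530}) = 0.0792
P_2 = 1/(1+e^{0.6048}) = 0.3532
E[score] = 0.0792 + 0.3532 = 0.4325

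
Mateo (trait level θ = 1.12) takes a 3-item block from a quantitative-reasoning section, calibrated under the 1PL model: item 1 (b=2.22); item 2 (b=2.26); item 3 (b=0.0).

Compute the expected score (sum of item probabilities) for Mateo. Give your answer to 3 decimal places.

P(θ) = 1 / (1 + exp(−(θ − b)))
P_1 = 1/(1+e^{1.1000}) = 0.2497
P_2 = 1/(1+e^{1.1400}) = 0.2423
P_3 = 1/(1+e^{-1.1200}) = 0.7540
E[score] = 0.2497 + 0.2423 + 0.7540 = 1.2460

1.246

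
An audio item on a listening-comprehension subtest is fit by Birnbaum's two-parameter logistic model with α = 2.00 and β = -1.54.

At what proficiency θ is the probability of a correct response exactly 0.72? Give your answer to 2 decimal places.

P(θ) = 1 / (1 + exp(−α(θ − β)))
logit = ln(0.7200/0.2800) = 0.9445
θ = β + logit/(α) = -1.54 + 0.9445/2.0000 = -1.0678

-1.07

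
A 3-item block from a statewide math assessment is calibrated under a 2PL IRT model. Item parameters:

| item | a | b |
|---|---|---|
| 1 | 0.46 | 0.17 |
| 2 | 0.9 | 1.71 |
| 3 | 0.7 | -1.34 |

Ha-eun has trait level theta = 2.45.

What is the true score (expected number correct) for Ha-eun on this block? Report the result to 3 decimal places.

P(theta) = 1 / (1 + exp(−a(theta − b)))
P_1 = 1/(1+e^{-1.0488}) = 0.7405
P_2 = 1/(1+e^{-0.6660}) = 0.6606
P_3 = 1/(1+e^{-2.6530}) = 0.9342
E[score] = 0.7405 + 0.6606 + 0.9342 = 2.3353

2.335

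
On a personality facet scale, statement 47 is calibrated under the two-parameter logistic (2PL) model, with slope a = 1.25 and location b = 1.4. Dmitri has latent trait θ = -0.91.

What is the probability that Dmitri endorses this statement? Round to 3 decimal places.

P(θ) = 1 / (1 + exp(−a(θ − b)))
Exponent: 1.25 × (-0.91 − 1.4) = -2.8875
1/(1 + e^{2.8875}) = 0.0528

0.053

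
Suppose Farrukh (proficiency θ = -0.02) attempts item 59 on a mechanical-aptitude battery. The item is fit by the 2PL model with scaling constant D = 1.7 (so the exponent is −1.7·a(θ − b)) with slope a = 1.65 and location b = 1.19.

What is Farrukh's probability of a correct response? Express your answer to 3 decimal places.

0.032

P(θ) = 1 / (1 + exp(−D·a(θ − b)))
Exponent: 1.7 × 1.65 × (-0.02 − 1.19) = -3.3940
1/(1 + e^{3.3940}) = 0.0325
P = 0.0325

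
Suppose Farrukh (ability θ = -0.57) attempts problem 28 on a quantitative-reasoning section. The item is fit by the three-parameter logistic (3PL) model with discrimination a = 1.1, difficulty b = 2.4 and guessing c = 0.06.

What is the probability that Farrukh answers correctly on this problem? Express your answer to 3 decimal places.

0.095

P(θ) = c + (1 − c) · 1 / (1 + exp(−a(θ − b)))
Exponent: 1.1 × (-0.57 − 2.4) = -3.2670
1/(1 + e^{3.2670}) = 0.0367
P = 0.06 + 0.94 × 0.0367 = 0.0945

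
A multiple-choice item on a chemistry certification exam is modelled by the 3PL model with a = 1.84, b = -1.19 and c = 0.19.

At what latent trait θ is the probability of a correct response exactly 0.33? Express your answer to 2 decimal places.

-2.04

P(θ) = c + (1 − c) · 1 / (1 + exp(−a(θ − b)))
Remove guessing floor: (0.33 − 0.19)/(1 − 0.19) = 0.1728
logit = ln(0.1728/0.8272) = -1.5656
θ = b + logit/(a) = -1.19 + (-1.5656)/1.8400 = -2.0409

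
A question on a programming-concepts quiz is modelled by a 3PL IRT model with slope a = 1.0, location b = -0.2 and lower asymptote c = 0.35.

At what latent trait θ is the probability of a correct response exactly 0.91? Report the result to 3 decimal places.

1.628

P(θ) = c + (1 − c) · 1 / (1 + exp(−a(θ − b)))
Remove guessing floor: (0.91 − 0.35)/(1 − 0.35) = 0.8615
logit = ln(0.8615/0.1385) = 1.8281
θ = b + logit/(a) = -0.2 + 1.8281/1.0000 = 1.6281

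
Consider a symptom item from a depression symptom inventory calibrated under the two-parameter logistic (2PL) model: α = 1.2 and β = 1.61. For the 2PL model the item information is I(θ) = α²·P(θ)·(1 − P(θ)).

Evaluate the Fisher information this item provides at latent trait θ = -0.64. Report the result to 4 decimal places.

P = 1/(1+e^{2.7000}) = 0.0630
P(1−P) = 0.0630 × 0.9370 = 0.0590
I = α² × P(1−P) = 1.2² × 0.0590 = 0.08497

0.0850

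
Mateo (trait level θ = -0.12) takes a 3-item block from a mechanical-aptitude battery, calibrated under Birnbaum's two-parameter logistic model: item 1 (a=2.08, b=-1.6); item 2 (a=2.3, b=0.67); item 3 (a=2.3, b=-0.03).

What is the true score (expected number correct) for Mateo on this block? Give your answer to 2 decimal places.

P(θ) = 1 / (1 + exp(−a(θ − b)))
P_1 = 1/(1+e^{-3.0784}) = 0.9560
P_2 = 1/(1+e^{1.8170}) = 0.1398
P_3 = 1/(1+e^{0.2070}) = 0.4484
E[score] = 0.9560 + 0.1398 + 0.4484 = 1.5442

1.54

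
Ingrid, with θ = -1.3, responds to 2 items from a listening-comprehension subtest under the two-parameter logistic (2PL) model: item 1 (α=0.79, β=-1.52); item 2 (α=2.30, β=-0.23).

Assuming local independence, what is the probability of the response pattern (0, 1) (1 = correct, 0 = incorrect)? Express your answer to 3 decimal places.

P(θ) = 1 / (1 + exp(−α(θ − β)))
P_1 = 1/(1+e^{-0.1738}) = 0.5433
P_2 = 1/(1+e^{2.4610}) = 0.0786
L = (1−P_1) × P_2 = 0.4567 × 0.0786 = 0.03591

0.036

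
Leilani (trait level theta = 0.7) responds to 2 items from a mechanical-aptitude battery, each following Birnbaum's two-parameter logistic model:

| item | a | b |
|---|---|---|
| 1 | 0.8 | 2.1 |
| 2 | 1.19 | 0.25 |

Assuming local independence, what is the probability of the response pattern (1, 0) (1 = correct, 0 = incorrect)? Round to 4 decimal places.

0.0908

P(theta) = 1 / (1 + exp(−a(theta − b)))
P_1 = 1/(1+e^{1.1200}) = 0.2460
P_2 = 1/(1+e^{-0.5355}) = 0.6308
L = P_1 × (1−P_2) = 0.2460 × 0.3692 = 0.09084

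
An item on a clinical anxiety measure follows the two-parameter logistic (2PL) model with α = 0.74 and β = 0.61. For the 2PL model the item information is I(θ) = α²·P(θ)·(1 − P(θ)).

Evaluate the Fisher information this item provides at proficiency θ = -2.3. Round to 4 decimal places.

P = 1/(1+e^{2.1534}) = 0.1040
P(1−P) = 0.1040 × 0.8960 = 0.0932
I = α² × P(1−P) = 0.74² × 0.0932 = 0.05103

0.0510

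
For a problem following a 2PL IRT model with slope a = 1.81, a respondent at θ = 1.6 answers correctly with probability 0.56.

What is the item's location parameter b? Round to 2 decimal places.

1.47

P(θ) = 1 / (1 + exp(−a(θ − b)))
logit(0.56) = ln(0.56/0.44) = 0.2412
b = θ − logit/(a) = 1.6 − 0.2412/1.8100 = 1.4668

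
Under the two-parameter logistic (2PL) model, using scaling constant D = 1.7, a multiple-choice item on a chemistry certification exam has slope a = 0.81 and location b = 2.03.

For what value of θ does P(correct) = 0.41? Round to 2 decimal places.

P(θ) = 1 / (1 + exp(−D·a(θ − b)))
logit = ln(0.4100/0.5900) = -0.3640
θ = b + logit/(1.7·a) = 2.03 + (-0.3640)/1.3770 = 1.7657

1.77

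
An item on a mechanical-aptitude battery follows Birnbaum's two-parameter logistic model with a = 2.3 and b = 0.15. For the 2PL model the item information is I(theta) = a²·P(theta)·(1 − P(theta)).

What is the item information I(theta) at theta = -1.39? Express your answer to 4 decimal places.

P = 1/(1+e^{3.5420}) = 0.0281
P(1−P) = 0.0281 × 0.9719 = 0.0273
I = a² × P(1−P) = 2.3² × 0.0273 = 0.14467

0.1447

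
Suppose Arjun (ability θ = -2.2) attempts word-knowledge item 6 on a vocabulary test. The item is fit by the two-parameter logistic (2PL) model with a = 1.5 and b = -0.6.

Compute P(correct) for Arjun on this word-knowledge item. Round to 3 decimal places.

P(θ) = 1 / (1 + exp(−a(θ − b)))
Exponent: 1.5 × (-2.2 − (-0.6)) = -2.4000
1/(1 + e^{2.4000}) = 0.0832

0.083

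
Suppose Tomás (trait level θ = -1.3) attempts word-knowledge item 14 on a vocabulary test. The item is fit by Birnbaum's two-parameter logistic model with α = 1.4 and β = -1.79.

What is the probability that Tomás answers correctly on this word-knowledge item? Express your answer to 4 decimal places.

0.6651

P(θ) = 1 / (1 + exp(−α(θ − β)))
Exponent: 1.4 × (-1.3 − (-1.79)) = 0.6860
1/(1 + e^{-0.6860}) = 0.6651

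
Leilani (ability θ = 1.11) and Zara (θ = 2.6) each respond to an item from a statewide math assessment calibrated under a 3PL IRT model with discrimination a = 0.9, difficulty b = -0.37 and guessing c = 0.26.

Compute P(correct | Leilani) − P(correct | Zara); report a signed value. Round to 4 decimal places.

-0.1067

P(θ) = c + (1 − c) · 1 / (1 + exp(−a(θ − b)))
P(Leilani) = 0.8455  [exponent 1.3320]
P(Zara) = 0.9522  [exponent 2.6730]
Difference = 0.8455 − 0.9522 = -0.1067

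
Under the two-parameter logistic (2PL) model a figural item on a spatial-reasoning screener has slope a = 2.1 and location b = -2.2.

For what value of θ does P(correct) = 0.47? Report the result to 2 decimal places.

P(θ) = 1 / (1 + exp(−a(θ − b)))
logit = ln(0.4700/0.5300) = -0.1201
θ = b + logit/(a) = -2.2 + (-0.1201)/2.1000 = -2.2572

-2.26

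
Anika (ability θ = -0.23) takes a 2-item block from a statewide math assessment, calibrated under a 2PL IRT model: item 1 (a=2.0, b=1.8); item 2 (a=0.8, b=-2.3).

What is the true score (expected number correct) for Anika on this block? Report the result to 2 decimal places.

0.86

P(θ) = 1 / (1 + exp(−a(θ − b)))
P_1 = 1/(1+e^{4.0600}) = 0.0170
P_2 = 1/(1+e^{-1.6560}) = 0.8397
E[score] = 0.0170 + 0.8397 = 0.8567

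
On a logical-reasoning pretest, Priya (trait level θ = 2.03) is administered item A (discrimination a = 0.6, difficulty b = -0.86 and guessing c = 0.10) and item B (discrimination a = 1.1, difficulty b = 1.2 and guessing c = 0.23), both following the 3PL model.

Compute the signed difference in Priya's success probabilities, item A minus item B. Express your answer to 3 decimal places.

P(θ) = c + (1 − c) · 1 / (1 + exp(−a(θ − b)))
P_A = 0.8649
P_B = 0.7795
P_A − P_B = 0.0854

0.085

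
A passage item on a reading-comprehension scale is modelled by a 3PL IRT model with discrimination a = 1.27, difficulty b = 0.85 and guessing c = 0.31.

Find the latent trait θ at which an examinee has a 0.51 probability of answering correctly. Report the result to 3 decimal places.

P(θ) = c + (1 − c) · 1 / (1 + exp(−a(θ − b)))
Remove guessing floor: (0.51 − 0.31)/(1 − 0.31) = 0.2899
logit = ln(0.2899/0.7101) = -0.8961
θ = b + logit/(a) = 0.85 + (-0.8961)/1.2700 = 0.1444

0.144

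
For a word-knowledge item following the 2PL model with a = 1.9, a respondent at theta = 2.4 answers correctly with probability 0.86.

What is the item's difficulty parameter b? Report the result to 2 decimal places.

P(theta) = 1 / (1 + exp(−a(theta − b)))
logit(0.86) = ln(0.86/0.14) = 1.8153
b = theta − logit/(a) = 2.4 − 1.8153/1.9000 = 1.4446

1.44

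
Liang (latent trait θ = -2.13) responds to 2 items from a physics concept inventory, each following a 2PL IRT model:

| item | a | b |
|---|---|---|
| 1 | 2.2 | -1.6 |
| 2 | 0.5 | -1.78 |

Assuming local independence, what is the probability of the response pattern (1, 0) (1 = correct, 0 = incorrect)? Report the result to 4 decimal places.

P(θ) = 1 / (1 + exp(−a(θ − b)))
P_1 = 1/(1+e^{1.1660}) = 0.2376
P_2 = 1/(1+e^{0.1750}) = 0.4564
L = P_1 × (1−P_2) = 0.2376 × 0.5436 = 0.12916

0.1292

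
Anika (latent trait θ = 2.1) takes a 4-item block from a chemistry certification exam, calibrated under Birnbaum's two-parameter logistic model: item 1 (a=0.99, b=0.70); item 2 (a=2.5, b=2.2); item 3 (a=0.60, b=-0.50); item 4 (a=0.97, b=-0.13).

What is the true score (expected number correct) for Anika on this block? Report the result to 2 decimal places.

P(θ) = 1 / (1 + exp(−a(θ − b)))
P_1 = 1/(1+e^{-1.3860}) = 0.8000
P_2 = 1/(1+e^{0.2500}) = 0.4378
P_3 = 1/(1+e^{-1.5600}) = 0.8264
P_4 = 1/(1+e^{-2.1631}) = 0.8969
E[score] = 0.8000 + 0.4378 + 0.8264 + 0.8969 = 2.9610

2.96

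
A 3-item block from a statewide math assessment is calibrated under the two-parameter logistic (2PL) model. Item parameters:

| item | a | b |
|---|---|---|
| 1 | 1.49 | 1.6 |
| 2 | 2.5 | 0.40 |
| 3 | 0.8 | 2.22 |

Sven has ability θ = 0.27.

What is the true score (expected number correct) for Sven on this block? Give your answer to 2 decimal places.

0.71

P(θ) = 1 / (1 + exp(−a(θ − b)))
P_1 = 1/(1+e^{1.9817}) = 0.1211
P_2 = 1/(1+e^{0.3250}) = 0.4195
P_3 = 1/(1+e^{1.5600}) = 0.1736
E[score] = 0.1211 + 0.4195 + 0.1736 = 0.7142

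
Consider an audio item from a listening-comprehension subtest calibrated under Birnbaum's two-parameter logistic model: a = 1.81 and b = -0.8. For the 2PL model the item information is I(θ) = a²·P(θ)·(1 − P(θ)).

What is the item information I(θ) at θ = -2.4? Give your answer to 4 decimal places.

0.1625

P = 1/(1+e^{2.8960}) = 0.0524
P(1−P) = 0.0524 × 0.9476 = 0.0496
I = a² × P(1−P) = 1.81² × 0.0496 = 0.16253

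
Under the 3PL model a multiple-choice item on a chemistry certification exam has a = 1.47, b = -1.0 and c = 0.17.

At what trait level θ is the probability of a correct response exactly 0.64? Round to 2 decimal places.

-0.82

P(θ) = c + (1 − c) · 1 / (1 + exp(−a(θ − b)))
Remove guessing floor: (0.64 − 0.17)/(1 − 0.17) = 0.5663
logit = ln(0.5663/0.4337) = 0.2666
θ = b + logit/(a) = -1.0 + 0.2666/1.4700 = -0.8186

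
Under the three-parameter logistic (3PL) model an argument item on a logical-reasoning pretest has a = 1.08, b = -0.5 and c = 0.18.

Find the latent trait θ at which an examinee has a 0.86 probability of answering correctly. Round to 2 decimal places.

P(θ) = c + (1 − c) · 1 / (1 + exp(−a(θ − b)))
Remove guessing floor: (0.86 − 0.18)/(1 − 0.18) = 0.8293
logit = ln(0.8293/0.1707) = 1.5805
θ = b + logit/(a) = -0.5 + 1.5805/1.0800 = 0.9634

0.96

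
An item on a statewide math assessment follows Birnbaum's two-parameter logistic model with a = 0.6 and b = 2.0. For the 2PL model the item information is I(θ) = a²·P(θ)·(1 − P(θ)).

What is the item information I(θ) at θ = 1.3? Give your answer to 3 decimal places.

0.086

P = 1/(1+e^{0.4200}) = 0.3965
P(1−P) = 0.3965 × 0.6035 = 0.2393
I = a² × P(1−P) = 0.6² × 0.2393 = 0.08614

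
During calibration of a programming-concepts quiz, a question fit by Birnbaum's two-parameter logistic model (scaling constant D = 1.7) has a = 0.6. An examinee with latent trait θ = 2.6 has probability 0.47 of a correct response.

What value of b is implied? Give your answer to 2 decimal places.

2.72

P(θ) = 1 / (1 + exp(−D·a(θ − b)))
logit(0.47) = ln(0.47/0.53) = -0.1201
b = θ − logit/(1.7·a) = 2.6 − (-0.1201)/1.0200 = 2.7178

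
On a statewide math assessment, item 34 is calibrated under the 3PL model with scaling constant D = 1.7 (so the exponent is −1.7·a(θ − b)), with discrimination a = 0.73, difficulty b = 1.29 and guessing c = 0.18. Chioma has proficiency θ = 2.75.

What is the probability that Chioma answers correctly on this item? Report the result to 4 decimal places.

0.8849

P(θ) = c + (1 − c) · 1 / (1 + exp(−D·a(θ − b)))
Exponent: 1.7 × 0.73 × (2.75 − 1.29) = 1.8119
1/(1 + e^{-1.8119}) = 0.8596
P = 0.18 + 0.82 × 0.8596 = 0.8849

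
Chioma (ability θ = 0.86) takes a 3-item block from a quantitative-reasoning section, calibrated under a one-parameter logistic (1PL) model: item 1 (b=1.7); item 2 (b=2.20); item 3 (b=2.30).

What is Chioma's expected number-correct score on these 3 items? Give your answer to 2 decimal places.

0.70

P(θ) = 1 / (1 + exp(−(θ − b)))
P_1 = 1/(1+e^{0.8400}) = 0.3015
P_2 = 1/(1+e^{1.3400}) = 0.2075
P_3 = 1/(1+e^{1.4400}) = 0.1915
E[score] = 0.3015 + 0.2075 + 0.1915 = 0.7006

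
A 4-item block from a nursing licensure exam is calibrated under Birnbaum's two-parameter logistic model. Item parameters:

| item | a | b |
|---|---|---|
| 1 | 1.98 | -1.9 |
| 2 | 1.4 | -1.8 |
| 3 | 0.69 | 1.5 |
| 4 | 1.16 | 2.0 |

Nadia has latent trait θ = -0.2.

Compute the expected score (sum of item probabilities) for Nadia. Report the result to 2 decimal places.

2.18

P(θ) = 1 / (1 + exp(−a(θ − b)))
P_1 = 1/(1+e^{-3.3660}) = 0.9666
P_2 = 1/(1+e^{-2.2400}) = 0.9038
P_3 = 1/(1+e^{1.1730}) = 0.2363
P_4 = 1/(1+e^{2.5520}) = 0.0723
E[score] = 0.9666 + 0.9038 + 0.2363 + 0.0723 = 2.1790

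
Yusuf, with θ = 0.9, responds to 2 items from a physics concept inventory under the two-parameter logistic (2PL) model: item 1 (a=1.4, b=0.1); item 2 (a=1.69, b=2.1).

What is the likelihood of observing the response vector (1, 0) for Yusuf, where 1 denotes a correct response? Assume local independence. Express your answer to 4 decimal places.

0.6663

P(θ) = 1 / (1 + exp(−a(θ − b)))
P_1 = 1/(1+e^{-1.1200}) = 0.7540
P_2 = 1/(1+e^{2.0280}) = 0.1163
L = P_1 × (1−P_2) = 0.7540 × 0.8837 = 0.66630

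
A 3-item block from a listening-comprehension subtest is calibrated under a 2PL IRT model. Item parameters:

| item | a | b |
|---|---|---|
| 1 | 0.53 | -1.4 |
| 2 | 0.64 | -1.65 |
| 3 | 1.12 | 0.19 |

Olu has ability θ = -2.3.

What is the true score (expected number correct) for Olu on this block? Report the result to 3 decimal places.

P(θ) = 1 / (1 + exp(−a(θ − b)))
P_1 = 1/(1+e^{0.4770}) = 0.3830
P_2 = 1/(1+e^{0.4160}) = 0.3975
P_3 = 1/(1+e^{2.7888}) = 0.0579
E[score] = 0.3830 + 0.3975 + 0.0579 = 0.8384

0.838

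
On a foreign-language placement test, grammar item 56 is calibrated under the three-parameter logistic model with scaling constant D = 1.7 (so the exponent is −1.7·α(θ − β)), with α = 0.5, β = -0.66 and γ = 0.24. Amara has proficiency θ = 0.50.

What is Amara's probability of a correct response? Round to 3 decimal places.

0.794

P(θ) = γ + (1 − γ) · 1 / (1 + exp(−D·α(θ − β)))
Exponent: 1.7 × 0.5 × (0.50 − (-0.66)) = 0.9860
1/(1 + e^{-0.9860}) = 0.7283
P = 0.24 + 0.76 × 0.7283 = 0.7935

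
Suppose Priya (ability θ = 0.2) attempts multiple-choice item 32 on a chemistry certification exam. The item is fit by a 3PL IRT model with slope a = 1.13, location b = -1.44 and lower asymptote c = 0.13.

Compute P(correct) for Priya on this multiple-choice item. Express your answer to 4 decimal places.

0.8821

P(θ) = c + (1 − c) · 1 / (1 + exp(−a(θ − b)))
Exponent: 1.13 × (0.2 − (-1.44)) = 1.8532
1/(1 + e^{-1.8532}) = 0.8645
P = 0.13 + 0.87 × 0.8645 = 0.8821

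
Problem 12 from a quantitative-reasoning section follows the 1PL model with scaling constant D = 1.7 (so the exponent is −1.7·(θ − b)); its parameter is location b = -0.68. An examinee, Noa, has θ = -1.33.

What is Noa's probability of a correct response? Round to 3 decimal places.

0.249

P(θ) = 1 / (1 + exp(−D·(θ − b)))
Exponent: 1.7 × (-1.33 − (-0.68)) = -1.1050
1/(1 + e^{1.1050}) = 0.2488
P = 0.2488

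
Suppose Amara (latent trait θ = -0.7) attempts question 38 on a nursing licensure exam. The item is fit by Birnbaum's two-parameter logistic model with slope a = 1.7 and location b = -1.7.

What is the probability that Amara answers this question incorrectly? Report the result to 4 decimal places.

0.1545

P(θ) = 1 / (1 + exp(−a(θ − b)))
Exponent: 1.7 × (-0.7 − (-1.7)) = 1.7000
1/(1 + e^{-1.7000}) = 0.8455
P(incorrect) = 1 − 0.8455 = 0.1545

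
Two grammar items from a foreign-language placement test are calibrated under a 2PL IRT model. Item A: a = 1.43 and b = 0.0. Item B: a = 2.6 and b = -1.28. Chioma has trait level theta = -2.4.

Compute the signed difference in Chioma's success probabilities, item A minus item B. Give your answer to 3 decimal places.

-0.020

P(theta) = 1 / (1 + exp(−a(theta − b)))
P_A = 0.0313
P_B = 0.0516
P_A − P_B = -0.0203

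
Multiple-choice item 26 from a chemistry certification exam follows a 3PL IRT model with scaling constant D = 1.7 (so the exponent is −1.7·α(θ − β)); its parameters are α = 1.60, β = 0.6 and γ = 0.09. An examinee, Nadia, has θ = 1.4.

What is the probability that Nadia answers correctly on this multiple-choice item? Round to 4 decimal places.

0.9072

P(θ) = γ + (1 − γ) · 1 / (1 + exp(−D·α(θ − β)))
Exponent: 1.7 × 1.60 × (1.4 − 0.6) = 2.1760
1/(1 + e^{-2.1760}) = 0.8981
P = 0.09 + 0.91 × 0.8981 = 0.9072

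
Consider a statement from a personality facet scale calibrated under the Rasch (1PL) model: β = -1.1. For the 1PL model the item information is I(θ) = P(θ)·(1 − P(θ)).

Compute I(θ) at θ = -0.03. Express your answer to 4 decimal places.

P = 1/(1+e^{-1.0700}) = 0.7446
P(1−P) = 0.7446 × 0.2554 = 0.1902
I = P(1−P) = 0.19017

0.1902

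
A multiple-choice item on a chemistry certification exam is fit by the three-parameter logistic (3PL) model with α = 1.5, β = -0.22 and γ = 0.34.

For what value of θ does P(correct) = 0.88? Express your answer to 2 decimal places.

P(θ) = γ + (1 − γ) · 1 / (1 + exp(−α(θ − β)))
Remove guessing floor: (0.88 − 0.34)/(1 − 0.34) = 0.8182
logit = ln(0.8182/0.1818) = 1.5041
θ = β + logit/(α) = -0.22 + 1.5041/1.5000 = 0.7827

0.78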